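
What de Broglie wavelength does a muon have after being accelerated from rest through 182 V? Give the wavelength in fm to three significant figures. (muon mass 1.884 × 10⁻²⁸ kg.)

λ = 6320 fm

KE = eV = 1.602 × 10⁻¹⁹ × 182.0 = 2.916 × 10⁻¹⁷ J.
p = √(2mKE) = √(2 × 1.884 × 10⁻²⁸ × 2.916 × 10⁻¹⁷) = 1.048 × 10⁻²² kg·m/s.
λ = h/p = 6.626 × 10⁻³⁴ / 1.048 × 10⁻²² = 6.32 × 10⁻¹² m = 6320 fm.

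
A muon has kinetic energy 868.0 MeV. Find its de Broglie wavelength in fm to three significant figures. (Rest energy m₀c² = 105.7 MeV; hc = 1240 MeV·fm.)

Total energy E = KE + m₀c² = 868.0 + 105.7 = 973.7 MeV.
(pc)² = E² − (m₀c²)² = (973.7)² − (105.7)² = 9.369 × 10⁵ MeV², so pc = 967.9 MeV.
λ = hc/(pc) = 1240 MeV·fm / 967.9 MeV = 1.28 fm.

λ = 1.28 fm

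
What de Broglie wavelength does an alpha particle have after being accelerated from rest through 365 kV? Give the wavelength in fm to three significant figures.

KE = 2eV = 2 × 1.602 × 10⁻¹⁹ × 3.650 × 10⁵ = 1.169 × 10⁻¹³ J.
p = √(2mKE) = √(2 × 6.645 × 10⁻²⁷ × 1.169 × 10⁻¹³) = 3.942 × 10⁻²⁰ kg·m/s.
λ = h/p = 6.626 × 10⁻³⁴ / 3.942 × 10⁻²⁰ = 1.68 × 10⁻¹⁴ m = 16.8 fm.

λ = 16.8 fm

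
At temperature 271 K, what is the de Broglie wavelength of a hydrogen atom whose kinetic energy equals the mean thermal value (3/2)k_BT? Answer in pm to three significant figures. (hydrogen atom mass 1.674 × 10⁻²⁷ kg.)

KE = (3/2)k_BT = 1.5 × 1.381 × 10⁻²³ × 271 = 5.614 × 10⁻²¹ J.
p = √(2mKE) = √(2 × 1.674 × 10⁻²⁷ × 5.614 × 10⁻²¹) = 4.335 × 10⁻²⁴ kg·m/s.
λ = h/p = 1.53 × 10⁻¹⁰ m = 153 pm.

λ = 153 pm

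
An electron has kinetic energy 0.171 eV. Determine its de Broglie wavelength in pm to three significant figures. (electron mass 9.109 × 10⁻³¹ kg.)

λ = 2970 pm

KE = 0.171 eV = 2.739 × 10⁻²⁰ J.
p = √(2mKE) = √(2 × 9.109 × 10⁻³¹ × 2.739 × 10⁻²⁰) = 2.234 × 10⁻²⁵ kg·m/s.
λ = h/p = 6.626 × 10⁻³⁴ / 2.234 × 10⁻²⁵ = 2.97 × 10⁻⁹ m = 2970 pm.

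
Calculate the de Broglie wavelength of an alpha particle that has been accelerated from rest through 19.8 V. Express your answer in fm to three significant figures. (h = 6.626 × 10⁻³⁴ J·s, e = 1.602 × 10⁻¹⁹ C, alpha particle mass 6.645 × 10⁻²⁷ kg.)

KE = 2eV = 2 × 1.602 × 10⁻¹⁹ × 19.80 = 6.344 × 10⁻¹⁸ J.
p = √(2mKE) = √(2 × 6.645 × 10⁻²⁷ × 6.344 × 10⁻¹⁸) = 2.904 × 10⁻²² kg·m/s.
λ = h/p = 6.626 × 10⁻³⁴ / 2.904 × 10⁻²² = 2.28 × 10⁻¹² m = 2280 fm.

λ = 2280 fm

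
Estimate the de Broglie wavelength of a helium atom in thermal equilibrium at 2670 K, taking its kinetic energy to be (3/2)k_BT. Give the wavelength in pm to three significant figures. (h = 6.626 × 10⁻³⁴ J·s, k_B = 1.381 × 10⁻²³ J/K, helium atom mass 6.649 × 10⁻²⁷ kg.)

KE = (3/2)k_BT = 1.5 × 1.381 × 10⁻²³ × 2670 = 5.531 × 10⁻²⁰ J.
p = √(2mKE) = √(2 × 6.649 × 10⁻²⁷ × 5.531 × 10⁻²⁰) = 2.712 × 10⁻²³ kg·m/s.
λ = h/p = 2.44 × 10⁻¹¹ m = 24.4 pm.

λ = 24.4 pm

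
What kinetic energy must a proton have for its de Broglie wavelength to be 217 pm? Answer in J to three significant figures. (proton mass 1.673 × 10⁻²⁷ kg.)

p = h/λ = 6.626 × 10⁻³⁴ / 2.170 × 10⁻¹⁰ = 3.053 × 10⁻²⁴ kg·m/s.
KE = p²/(2m) = (3.053 × 10⁻²⁴)² / (2 × 1.673 × 10⁻²⁷) = 2.786 × 10⁻²¹ J = 2.79 × 10⁻²¹ J.

KE = 2.79 × 10⁻²¹ J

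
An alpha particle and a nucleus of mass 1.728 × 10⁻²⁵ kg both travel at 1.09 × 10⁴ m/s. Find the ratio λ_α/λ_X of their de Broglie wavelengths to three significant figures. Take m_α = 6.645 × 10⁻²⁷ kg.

λ_α/λ_X = 26.0

At fixed v, p = mv so λ = h/(mv) ∝ 1/m.
λ_α/λ_X = m_X/m_α = 1.728 × 10⁻²⁵/6.645 × 10⁻²⁷ = 26.0.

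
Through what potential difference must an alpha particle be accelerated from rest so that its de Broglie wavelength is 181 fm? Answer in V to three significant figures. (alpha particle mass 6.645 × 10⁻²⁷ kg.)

p = h/λ = 6.626 × 10⁻³⁴ / 1.810 × 10⁻¹³ = 3.661 × 10⁻²¹ kg·m/s.
KE = p²/(2m) = 1.008 × 10⁻¹⁵ J.
V = KE/2e = 1.008 × 10⁻¹⁵ / (2 × 1.602 × 10⁻¹⁹) = 3150 V.

V = 3150 V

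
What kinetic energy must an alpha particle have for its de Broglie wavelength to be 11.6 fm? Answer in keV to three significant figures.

KE = 1530 keV

p = h/λ = 6.626 × 10⁻³⁴ / 1.160 × 10⁻¹⁴ = 5.712 × 10⁻²⁰ kg·m/s.
KE = p²/(2m) = (5.712 × 10⁻²⁰)² / (2 × 6.645 × 10⁻²⁷) = 2.455 × 10⁻¹³ J = 1530 keV.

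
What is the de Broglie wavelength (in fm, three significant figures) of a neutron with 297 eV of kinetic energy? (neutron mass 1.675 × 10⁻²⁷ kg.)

λ = 1660 fm

KE = 297 eV = 4.758 × 10⁻¹⁷ J.
p = √(2mKE) = √(2 × 1.675 × 10⁻²⁷ × 4.758 × 10⁻¹⁷) = 3.992 × 10⁻²² kg·m/s.
λ = h/p = 6.626 × 10⁻³⁴ / 3.992 × 10⁻²² = 1.66 × 10⁻¹² m = 1660 fm.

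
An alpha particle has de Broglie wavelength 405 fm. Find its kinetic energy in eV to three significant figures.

KE = 1260 eV

p = h/λ = 6.626 × 10⁻³⁴ / 4.050 × 10⁻¹³ = 1.636 × 10⁻²¹ kg·m/s.
KE = p²/(2m) = (1.636 × 10⁻²¹)² / (2 × 6.645 × 10⁻²⁷) = 2.014 × 10⁻¹⁶ J = 1260 eV.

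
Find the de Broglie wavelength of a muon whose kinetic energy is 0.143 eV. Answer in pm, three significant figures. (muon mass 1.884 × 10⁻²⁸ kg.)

KE = 0.143 eV = 2.291 × 10⁻²⁰ J.
p = √(2mKE) = √(2 × 1.884 × 10⁻²⁸ × 2.291 × 10⁻²⁰) = 2.938 × 10⁻²⁴ kg·m/s.
λ = h/p = 6.626 × 10⁻³⁴ / 2.938 × 10⁻²⁴ = 2.26 × 10⁻¹⁰ m = 226 pm.

λ = 226 pm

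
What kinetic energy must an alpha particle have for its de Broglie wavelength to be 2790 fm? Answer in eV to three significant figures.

KE = 26.5 eV

p = h/λ = 6.626 × 10⁻³⁴ / 2.790 × 10⁻¹² = 2.375 × 10⁻²² kg·m/s.
KE = p²/(2m) = (2.375 × 10⁻²²)² / (2 × 6.645 × 10⁻²⁷) = 4.244 × 10⁻¹⁸ J = 26.5 eV.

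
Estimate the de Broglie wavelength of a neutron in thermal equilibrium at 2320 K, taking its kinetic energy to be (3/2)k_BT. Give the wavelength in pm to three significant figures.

KE = (3/2)k_BT = 1.5 × 1.381 × 10⁻²³ × 2320 = 4.806 × 10⁻²⁰ J.
p = √(2mKE) = √(2 × 1.675 × 10⁻²⁷ × 4.806 × 10⁻²⁰) = 1.269 × 10⁻²³ kg·m/s.
λ = h/p = 5.22 × 10⁻¹¹ m = 52.2 pm.

λ = 52.2 pm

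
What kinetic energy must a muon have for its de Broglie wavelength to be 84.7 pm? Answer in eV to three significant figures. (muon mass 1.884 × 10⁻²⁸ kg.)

p = h/λ = 6.626 × 10⁻³⁴ / 8.470 × 10⁻¹¹ = 7.823 × 10⁻²⁴ kg·m/s.
KE = p²/(2m) = (7.823 × 10⁻²⁴)² / (2 × 1.884 × 10⁻²⁸) = 1.624 × 10⁻¹⁹ J = 1.01 eV.

KE = 1.01 eV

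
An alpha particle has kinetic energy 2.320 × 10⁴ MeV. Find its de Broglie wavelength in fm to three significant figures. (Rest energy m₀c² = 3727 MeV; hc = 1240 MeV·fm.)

λ = 0.0465 fm

Total energy E = KE + m₀c² = 2.320 × 10⁴ + 3727 = 26927 MeV.
(pc)² = E² − (m₀c²)² = (26927)² − (3727)² = 7.112 × 10⁸ MeV², so pc = 2.667 × 10⁴ MeV.
λ = hc/(pc) = 1240 MeV·fm / 2.667 × 10⁴ MeV = 0.0465 fm.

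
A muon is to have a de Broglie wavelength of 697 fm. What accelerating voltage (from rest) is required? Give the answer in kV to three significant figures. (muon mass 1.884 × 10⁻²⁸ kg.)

p = h/λ = 6.626 × 10⁻³⁴ / 6.970 × 10⁻¹³ = 9.506 × 10⁻²² kg·m/s.
KE = p²/(2m) = 2.398 × 10⁻¹⁵ J.
V = KE/e = 2.398 × 10⁻¹⁵ / (1.602 × 10⁻¹⁹) = 15.0 kV.

V = 15.0 kV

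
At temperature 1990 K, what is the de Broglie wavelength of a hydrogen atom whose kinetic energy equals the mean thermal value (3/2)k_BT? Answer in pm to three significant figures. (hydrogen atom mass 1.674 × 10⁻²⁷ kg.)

KE = (3/2)k_BT = 1.5 × 1.381 × 10⁻²³ × 1990 = 4.122 × 10⁻²⁰ J.
p = √(2mKE) = √(2 × 1.674 × 10⁻²⁷ × 4.122 × 10⁻²⁰) = 1.175 × 10⁻²³ kg·m/s.
λ = h/p = 5.64 × 10⁻¹¹ m = 56.4 pm.

λ = 56.4 pm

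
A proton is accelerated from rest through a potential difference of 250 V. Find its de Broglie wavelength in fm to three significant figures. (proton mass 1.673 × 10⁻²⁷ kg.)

λ = 1810 fm

KE = eV = 1.602 × 10⁻¹⁹ × 250.0 = 4.005 × 10⁻¹⁷ J.
p = √(2mKE) = √(2 × 1.673 × 10⁻²⁷ × 4.005 × 10⁻¹⁷) = 3.661 × 10⁻²² kg·m/s.
λ = h/p = 6.626 × 10⁻³⁴ / 3.661 × 10⁻²² = 1.81 × 10⁻¹² m = 1810 fm.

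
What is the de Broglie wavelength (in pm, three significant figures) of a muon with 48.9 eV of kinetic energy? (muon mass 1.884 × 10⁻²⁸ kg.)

λ = 12.2 pm

KE = 48.9 eV = 7.834 × 10⁻¹⁸ J.
p = √(2mKE) = √(2 × 1.884 × 10⁻²⁸ × 7.834 × 10⁻¹⁸) = 5.433 × 10⁻²³ kg·m/s.
λ = h/p = 6.626 × 10⁻³⁴ / 5.433 × 10⁻²³ = 1.22 × 10⁻¹¹ m = 12.2 pm.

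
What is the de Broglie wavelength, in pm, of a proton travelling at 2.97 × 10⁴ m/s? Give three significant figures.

p = mv = 1.673 × 10⁻²⁷ × 2.97 × 10⁴ = 4.969 × 10⁻²³ kg·m/s.
λ = h/p = 6.626 × 10⁻³⁴ / 4.969 × 10⁻²³ = 1.33 × 10⁻¹¹ m = 13.3 pm.

λ = 13.3 pm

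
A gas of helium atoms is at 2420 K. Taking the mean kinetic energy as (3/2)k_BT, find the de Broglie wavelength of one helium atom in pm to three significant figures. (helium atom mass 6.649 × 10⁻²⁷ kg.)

λ = 25.7 pm

KE = (3/2)k_BT = 1.5 × 1.381 × 10⁻²³ × 2420 = 5.013 × 10⁻²⁰ J.
p = √(2mKE) = √(2 × 6.649 × 10⁻²⁷ × 5.013 × 10⁻²⁰) = 2.582 × 10⁻²³ kg·m/s.
λ = h/p = 2.57 × 10⁻¹¹ m = 25.7 pm.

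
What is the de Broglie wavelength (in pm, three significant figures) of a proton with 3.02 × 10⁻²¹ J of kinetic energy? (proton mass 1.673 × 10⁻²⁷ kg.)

λ = 208 pm

p = √(2mKE) = √(2 × 1.673 × 10⁻²⁷ × 3.020 × 10⁻²¹) = 3.179 × 10⁻²⁴ kg·m/s.
λ = h/p = 6.626 × 10⁻³⁴ / 3.179 × 10⁻²⁴ = 2.08 × 10⁻¹⁰ m = 208 pm.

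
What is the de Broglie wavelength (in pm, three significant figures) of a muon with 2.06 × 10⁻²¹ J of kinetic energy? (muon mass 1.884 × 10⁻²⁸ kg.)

λ = 752 pm

p = √(2mKE) = √(2 × 1.884 × 10⁻²⁸ × 2.060 × 10⁻²¹) = 8.810 × 10⁻²⁵ kg·m/s.
λ = h/p = 6.626 × 10⁻³⁴ / 8.810 × 10⁻²⁵ = 7.52 × 10⁻¹⁰ m = 752 pm.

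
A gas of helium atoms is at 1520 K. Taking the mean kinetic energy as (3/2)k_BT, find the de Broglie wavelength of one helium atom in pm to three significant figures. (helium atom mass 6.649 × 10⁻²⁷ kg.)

KE = (3/2)k_BT = 1.5 × 1.381 × 10⁻²³ × 1520 = 3.149 × 10⁻²⁰ J.
p = √(2mKE) = √(2 × 6.649 × 10⁻²⁷ × 3.149 × 10⁻²⁰) = 2.046 × 10⁻²³ kg·m/s.
λ = h/p = 3.24 × 10⁻¹¹ m = 32.4 pm.

λ = 32.4 pm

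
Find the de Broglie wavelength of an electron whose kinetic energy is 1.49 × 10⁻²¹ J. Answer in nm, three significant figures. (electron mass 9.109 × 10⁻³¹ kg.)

λ = 12.7 nm

p = √(2mKE) = √(2 × 9.109 × 10⁻³¹ × 1.490 × 10⁻²¹) = 5.210 × 10⁻²⁶ kg·m/s.
λ = h/p = 6.626 × 10⁻³⁴ / 5.210 × 10⁻²⁶ = 1.27 × 10⁻⁸ m = 12.7 nm.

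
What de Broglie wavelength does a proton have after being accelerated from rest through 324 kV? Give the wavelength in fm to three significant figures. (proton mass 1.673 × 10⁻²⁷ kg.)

λ = 50.3 fm

KE = eV = 1.602 × 10⁻¹⁹ × 3.240 × 10⁵ = 5.190 × 10⁻¹⁴ J.
p = √(2mKE) = √(2 × 1.673 × 10⁻²⁷ × 5.190 × 10⁻¹⁴) = 1.318 × 10⁻²⁰ kg·m/s.
λ = h/p = 6.626 × 10⁻³⁴ / 1.318 × 10⁻²⁰ = 5.03 × 10⁻¹⁴ m = 50.3 fm.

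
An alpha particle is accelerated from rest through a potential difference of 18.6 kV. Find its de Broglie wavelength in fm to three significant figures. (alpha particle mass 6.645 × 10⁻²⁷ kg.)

KE = 2eV = 2 × 1.602 × 10⁻¹⁹ × 1.860 × 10⁴ = 5.959 × 10⁻¹⁵ J.
p = √(2mKE) = √(2 × 6.645 × 10⁻²⁷ × 5.959 × 10⁻¹⁵) = 8.899 × 10⁻²¹ kg·m/s.
λ = h/p = 6.626 × 10⁻³⁴ / 8.899 × 10⁻²¹ = 7.45 × 10⁻¹⁴ m = 74.5 fm.

λ = 74.5 fm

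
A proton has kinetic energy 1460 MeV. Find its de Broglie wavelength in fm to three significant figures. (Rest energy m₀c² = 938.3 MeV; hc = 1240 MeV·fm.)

Total energy E = KE + m₀c² = 1460 + 938.3 = 2398.3 MeV.
(pc)² = E² − (m₀c²)² = (2398.3)² − (938.3)² = 4.871 × 10⁶ MeV², so pc = 2207 MeV.
λ = hc/(pc) = 1240 MeV·fm / 2207 MeV = 0.562 fm.

λ = 0.562 fm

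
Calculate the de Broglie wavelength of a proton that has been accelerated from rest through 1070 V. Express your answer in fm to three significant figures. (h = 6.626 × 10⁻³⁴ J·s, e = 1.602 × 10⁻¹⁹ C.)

λ = 875 fm

KE = eV = 1.602 × 10⁻¹⁹ × 1070 = 1.714 × 10⁻¹⁶ J.
p = √(2mKE) = √(2 × 1.673 × 10⁻²⁷ × 1.714 × 10⁻¹⁶) = 7.573 × 10⁻²² kg·m/s.
λ = h/p = 6.626 × 10⁻³⁴ / 7.573 × 10⁻²² = 8.75 × 10⁻¹³ m = 875 fm.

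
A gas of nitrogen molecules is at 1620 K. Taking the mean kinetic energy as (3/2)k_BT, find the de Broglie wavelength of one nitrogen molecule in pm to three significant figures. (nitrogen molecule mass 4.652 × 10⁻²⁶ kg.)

KE = (3/2)k_BT = 1.5 × 1.381 × 10⁻²³ × 1620 = 3.356 × 10⁻²⁰ J.
p = √(2mKE) = √(2 × 4.652 × 10⁻²⁶ × 3.356 × 10⁻²⁰) = 5.588 × 10⁻²³ kg·m/s.
λ = h/p = 1.19 × 10⁻¹¹ m = 11.9 pm.

λ = 11.9 pm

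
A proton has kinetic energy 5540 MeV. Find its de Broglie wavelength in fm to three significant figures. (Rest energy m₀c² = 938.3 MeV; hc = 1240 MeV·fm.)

λ = 0.193 fm

Total energy E = KE + m₀c² = 5540 + 938.3 = 6478.3 MeV.
(pc)² = E² − (m₀c²)² = (6478.3)² − (938.3)² = 4.109 × 10⁷ MeV², so pc = 6410 MeV.
λ = hc/(pc) = 1240 MeV·fm / 6410 MeV = 0.193 fm.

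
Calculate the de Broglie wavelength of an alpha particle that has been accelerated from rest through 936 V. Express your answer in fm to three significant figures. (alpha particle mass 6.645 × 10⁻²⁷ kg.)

KE = 2eV = 2 × 1.602 × 10⁻¹⁹ × 936.0 = 2.999 × 10⁻¹⁶ J.
p = √(2mKE) = √(2 × 6.645 × 10⁻²⁷ × 2.999 × 10⁻¹⁶) = 1.996 × 10⁻²¹ kg·m/s.
λ = h/p = 6.626 × 10⁻³⁴ / 1.996 × 10⁻²¹ = 3.32 × 10⁻¹³ m = 332 fm.

λ = 332 fm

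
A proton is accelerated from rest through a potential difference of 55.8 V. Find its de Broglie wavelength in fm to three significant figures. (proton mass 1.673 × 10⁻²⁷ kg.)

KE = eV = 1.602 × 10⁻¹⁹ × 55.80 = 8.939 × 10⁻¹⁸ J.
p = √(2mKE) = √(2 × 1.673 × 10⁻²⁷ × 8.939 × 10⁻¹⁸) = 1.729 × 10⁻²² kg·m/s.
λ = h/p = 6.626 × 10⁻³⁴ / 1.729 × 10⁻²² = 3.83 × 10⁻¹² m = 3830 fm.

λ = 3830 fm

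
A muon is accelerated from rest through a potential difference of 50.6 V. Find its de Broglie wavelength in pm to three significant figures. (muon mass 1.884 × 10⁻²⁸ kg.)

KE = eV = 1.602 × 10⁻¹⁹ × 50.60 = 8.106 × 10⁻¹⁸ J.
p = √(2mKE) = √(2 × 1.884 × 10⁻²⁸ × 8.106 × 10⁻¹⁸) = 5.527 × 10⁻²³ kg·m/s.
λ = h/p = 6.626 × 10⁻³⁴ / 5.527 × 10⁻²³ = 1.20 × 10⁻¹¹ m = 12.0 pm.

λ = 12.0 pm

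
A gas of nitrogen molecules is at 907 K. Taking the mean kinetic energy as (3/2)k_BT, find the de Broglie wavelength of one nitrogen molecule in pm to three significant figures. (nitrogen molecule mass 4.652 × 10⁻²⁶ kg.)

KE = (3/2)k_BT = 1.5 × 1.381 × 10⁻²³ × 907 = 1.879 × 10⁻²⁰ J.
p = √(2mKE) = √(2 × 4.652 × 10⁻²⁶ × 1.879 × 10⁻²⁰) = 4.181 × 10⁻²³ kg·m/s.
λ = h/p = 1.58 × 10⁻¹¹ m = 15.8 pm.

λ = 15.8 pm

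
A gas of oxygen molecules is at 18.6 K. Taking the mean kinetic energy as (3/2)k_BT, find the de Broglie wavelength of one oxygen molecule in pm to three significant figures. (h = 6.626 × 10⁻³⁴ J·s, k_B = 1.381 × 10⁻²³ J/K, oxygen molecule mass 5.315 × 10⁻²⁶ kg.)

KE = (3/2)k_BT = 1.5 × 1.381 × 10⁻²³ × 18.6 = 3.853 × 10⁻²² J.
p = √(2mKE) = √(2 × 5.315 × 10⁻²⁶ × 3.853 × 10⁻²²) = 6.400 × 10⁻²⁴ kg·m/s.
λ = h/p = 1.04 × 10⁻¹⁰ m = 104 pm.

λ = 104 pm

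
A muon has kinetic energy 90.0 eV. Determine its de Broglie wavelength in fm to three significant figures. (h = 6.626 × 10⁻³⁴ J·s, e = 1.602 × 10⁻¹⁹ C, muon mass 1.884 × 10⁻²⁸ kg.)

λ = 8990 fm

KE = 90.0 eV = 1.442 × 10⁻¹⁷ J.
p = √(2mKE) = √(2 × 1.884 × 10⁻²⁸ × 1.442 × 10⁻¹⁷) = 7.371 × 10⁻²³ kg·m/s.
λ = h/p = 6.626 × 10⁻³⁴ / 7.371 × 10⁻²³ = 8.99 × 10⁻¹² m = 8990 fm.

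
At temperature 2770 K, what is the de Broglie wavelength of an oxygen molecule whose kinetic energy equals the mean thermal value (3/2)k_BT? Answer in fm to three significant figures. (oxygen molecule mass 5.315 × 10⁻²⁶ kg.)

KE = (3/2)k_BT = 1.5 × 1.381 × 10⁻²³ × 2770 = 5.738 × 10⁻²⁰ J.
p = √(2mKE) = √(2 × 5.315 × 10⁻²⁶ × 5.738 × 10⁻²⁰) = 7.810 × 10⁻²³ kg·m/s.
λ = h/p = 8.48 × 10⁻¹² m = 8480 fm.

λ = 8480 fm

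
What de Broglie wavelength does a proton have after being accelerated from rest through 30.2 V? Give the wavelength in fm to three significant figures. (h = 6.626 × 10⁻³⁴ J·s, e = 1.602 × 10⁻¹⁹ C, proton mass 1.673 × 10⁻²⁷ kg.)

λ = 5210 fm

KE = eV = 1.602 × 10⁻¹⁹ × 30.20 = 4.838 × 10⁻¹⁸ J.
p = √(2mKE) = √(2 × 1.673 × 10⁻²⁷ × 4.838 × 10⁻¹⁸) = 1.272 × 10⁻²² kg·m/s.
λ = h/p = 6.626 × 10⁻³⁴ / 1.272 × 10⁻²² = 5.21 × 10⁻¹² m = 5210 fm.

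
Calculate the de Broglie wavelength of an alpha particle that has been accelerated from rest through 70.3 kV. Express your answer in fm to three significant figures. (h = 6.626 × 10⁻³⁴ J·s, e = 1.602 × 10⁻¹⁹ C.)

KE = 2eV = 2 × 1.602 × 10⁻¹⁹ × 7.030 × 10⁴ = 2.252 × 10⁻¹⁴ J.
p = √(2mKE) = √(2 × 6.645 × 10⁻²⁷ × 2.252 × 10⁻¹⁴) = 1.730 × 10⁻²⁰ kg·m/s.
λ = h/p = 6.626 × 10⁻³⁴ / 1.730 × 10⁻²⁰ = 3.83 × 10⁻¹⁴ m = 38.3 fm.

λ = 38.3 fm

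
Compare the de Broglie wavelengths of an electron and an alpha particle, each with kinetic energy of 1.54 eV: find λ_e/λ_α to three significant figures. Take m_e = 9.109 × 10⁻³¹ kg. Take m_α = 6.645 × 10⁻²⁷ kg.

λ_e/λ_α = 85.4

At fixed KE, p = √(2mKE) so λ = h/p ∝ 1/√m.
λ_e/λ_α = √(m_α/m_e) = √(6.645 × 10⁻²⁷/9.109 × 10⁻³¹) = √(7295) = 85.4.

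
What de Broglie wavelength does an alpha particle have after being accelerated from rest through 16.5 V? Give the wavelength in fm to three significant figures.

λ = 2500 fm

KE = 2eV = 2 × 1.602 × 10⁻¹⁹ × 16.50 = 5.287 × 10⁻¹⁸ J.
p = √(2mKE) = √(2 × 6.645 × 10⁻²⁷ × 5.287 × 10⁻¹⁸) = 2.651 × 10⁻²² kg·m/s.
λ = h/p = 6.626 × 10⁻³⁴ / 2.651 × 10⁻²² = 2.50 × 10⁻¹² m = 2500 fm.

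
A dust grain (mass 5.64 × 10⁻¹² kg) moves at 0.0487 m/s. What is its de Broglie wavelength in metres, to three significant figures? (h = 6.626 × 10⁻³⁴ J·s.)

p = mv = 5.64 × 10⁻¹² × 0.0487 = 2.747 × 10⁻¹³ kg·m/s.
λ = h/p = 6.626 × 10⁻³⁴ / 2.747 × 10⁻¹³ = 2.41 × 10⁻²¹ m.

λ = 2.41 × 10⁻²¹ m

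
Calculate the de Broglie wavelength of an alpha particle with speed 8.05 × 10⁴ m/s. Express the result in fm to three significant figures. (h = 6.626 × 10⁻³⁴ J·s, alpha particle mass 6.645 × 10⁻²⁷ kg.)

λ = 1240 fm

p = mv = 6.645 × 10⁻²⁷ × 8.05 × 10⁴ = 5.349 × 10⁻²² kg·m/s.
λ = h/p = 6.626 × 10⁻³⁴ / 5.349 × 10⁻²² = 1.24 × 10⁻¹² m = 1240 fm.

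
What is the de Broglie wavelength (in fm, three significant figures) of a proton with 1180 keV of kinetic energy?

λ = 26.3 fm

KE = 1180 keV = 1.890 × 10⁻¹³ J.
p = √(2mKE) = √(2 × 1.673 × 10⁻²⁷ × 1.890 × 10⁻¹³) = 2.515 × 10⁻²⁰ kg·m/s.
λ = h/p = 6.626 × 10⁻³⁴ / 2.515 × 10⁻²⁰ = 2.63 × 10⁻¹⁴ m = 26.3 fm.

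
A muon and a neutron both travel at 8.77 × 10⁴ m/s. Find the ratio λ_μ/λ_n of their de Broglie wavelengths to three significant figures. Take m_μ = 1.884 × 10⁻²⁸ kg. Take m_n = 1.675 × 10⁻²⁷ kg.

At fixed v, p = mv so λ = h/(mv) ∝ 1/m.
λ_μ/λ_n = m_n/m_μ = 1.675 × 10⁻²⁷/1.884 × 10⁻²⁸ = 8.89.

λ_μ/λ_n = 8.89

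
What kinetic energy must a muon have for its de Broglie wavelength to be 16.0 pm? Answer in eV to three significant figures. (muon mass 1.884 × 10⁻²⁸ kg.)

KE = 28.4 eV

p = h/λ = 6.626 × 10⁻³⁴ / 1.600 × 10⁻¹¹ = 4.141 × 10⁻²³ kg·m/s.
KE = p²/(2m) = (4.141 × 10⁻²³)² / (2 × 1.884 × 10⁻²⁸) = 4.551 × 10⁻¹⁸ J = 28.4 eV.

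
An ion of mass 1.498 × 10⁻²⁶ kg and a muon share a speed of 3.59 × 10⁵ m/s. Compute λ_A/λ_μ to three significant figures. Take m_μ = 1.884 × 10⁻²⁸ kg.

λ_A/λ_μ = 0.0126

At fixed v, p = mv so λ = h/(mv) ∝ 1/m.
λ_A/λ_μ = m_μ/m_A = 1.884 × 10⁻²⁸/1.498 × 10⁻²⁶ = 0.0126.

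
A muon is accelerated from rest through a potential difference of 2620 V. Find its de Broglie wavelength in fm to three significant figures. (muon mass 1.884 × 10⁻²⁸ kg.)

λ = 1670 fm

KE = eV = 1.602 × 10⁻¹⁹ × 2620 = 4.197 × 10⁻¹⁶ J.
p = √(2mKE) = √(2 × 1.884 × 10⁻²⁸ × 4.197 × 10⁻¹⁶) = 3.977 × 10⁻²² kg·m/s.
λ = h/p = 6.626 × 10⁻³⁴ / 3.977 × 10⁻²² = 1.67 × 10⁻¹² m = 1670 fm.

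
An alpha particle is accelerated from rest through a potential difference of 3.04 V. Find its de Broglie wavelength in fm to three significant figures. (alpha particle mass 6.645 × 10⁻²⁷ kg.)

KE = 2eV = 2 × 1.602 × 10⁻¹⁹ × 3.040 = 9.740 × 10⁻¹⁹ J.
p = √(2mKE) = √(2 × 6.645 × 10⁻²⁷ × 9.740 × 10⁻¹⁹) = 1.138 × 10⁻²² kg·m/s.
λ = h/p = 6.626 × 10⁻³⁴ / 1.138 × 10⁻²² = 5.82 × 10⁻¹² m = 5820 fm.

λ = 5820 fm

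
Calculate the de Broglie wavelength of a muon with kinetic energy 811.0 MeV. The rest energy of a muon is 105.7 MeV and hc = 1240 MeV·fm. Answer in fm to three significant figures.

λ = 1.36 fm

Total energy E = KE + m₀c² = 811.0 + 105.7 = 916.7 MeV.
(pc)² = E² − (m₀c²)² = (916.7)² − (105.7)² = 8.292 × 10⁵ MeV², so pc = 910.6 MeV.
λ = hc/(pc) = 1240 MeV·fm / 910.6 MeV = 1.36 fm.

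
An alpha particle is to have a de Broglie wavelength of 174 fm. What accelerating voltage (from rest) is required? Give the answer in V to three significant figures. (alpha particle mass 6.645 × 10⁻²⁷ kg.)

V = 3410 V

p = h/λ = 6.626 × 10⁻³⁴ / 1.740 × 10⁻¹³ = 3.808 × 10⁻²¹ kg·m/s.
KE = p²/(2m) = 1.091 × 10⁻¹⁵ J.
V = KE/2e = 1.091 × 10⁻¹⁵ / (2 × 1.602 × 10⁻¹⁹) = 3410 V.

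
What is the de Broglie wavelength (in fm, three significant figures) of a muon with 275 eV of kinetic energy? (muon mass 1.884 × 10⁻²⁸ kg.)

λ = 5140 fm

KE = 275 eV = 4.406 × 10⁻¹⁷ J.
p = √(2mKE) = √(2 × 1.884 × 10⁻²⁸ × 4.406 × 10⁻¹⁷) = 1.288 × 10⁻²² kg·m/s.
λ = h/p = 6.626 × 10⁻³⁴ / 1.288 × 10⁻²² = 5.14 × 10⁻¹² m = 5140 fm.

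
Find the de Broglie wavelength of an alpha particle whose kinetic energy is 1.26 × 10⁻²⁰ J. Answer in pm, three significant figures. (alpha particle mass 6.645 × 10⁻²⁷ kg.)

p = √(2mKE) = √(2 × 6.645 × 10⁻²⁷ × 1.260 × 10⁻²⁰) = 1.294 × 10⁻²³ kg·m/s.
λ = h/p = 6.626 × 10⁻³⁴ / 1.294 × 10⁻²³ = 5.12 × 10⁻¹¹ m = 51.2 pm.

λ = 51.2 pm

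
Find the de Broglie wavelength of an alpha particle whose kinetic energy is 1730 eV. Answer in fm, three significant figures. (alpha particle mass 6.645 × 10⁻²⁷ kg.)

λ = 345 fm

KE = 1730 eV = 2.771 × 10⁻¹⁶ J.
p = √(2mKE) = √(2 × 6.645 × 10⁻²⁷ × 2.771 × 10⁻¹⁶) = 1.919 × 10⁻²¹ kg·m/s.
λ = h/p = 6.626 × 10⁻³⁴ / 1.919 × 10⁻²¹ = 3.45 × 10⁻¹³ m = 345 fm.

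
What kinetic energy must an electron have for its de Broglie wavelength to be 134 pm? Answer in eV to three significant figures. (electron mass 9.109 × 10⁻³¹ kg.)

p = h/λ = 6.626 × 10⁻³⁴ / 1.340 × 10⁻¹⁰ = 4.945 × 10⁻²⁴ kg·m/s.
KE = p²/(2m) = (4.945 × 10⁻²⁴)² / (2 × 9.109 × 10⁻³¹) = 1.342 × 10⁻¹⁷ J = 83.8 eV.

KE = 83.8 eV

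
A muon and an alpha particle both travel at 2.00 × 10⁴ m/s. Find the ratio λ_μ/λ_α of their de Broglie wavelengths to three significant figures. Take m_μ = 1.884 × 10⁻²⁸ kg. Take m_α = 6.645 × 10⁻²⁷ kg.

At fixed v, p = mv so λ = h/(mv) ∝ 1/m.
λ_μ/λ_α = m_α/m_μ = 6.645 × 10⁻²⁷/1.884 × 10⁻²⁸ = 35.3.

λ_μ/λ_α = 35.3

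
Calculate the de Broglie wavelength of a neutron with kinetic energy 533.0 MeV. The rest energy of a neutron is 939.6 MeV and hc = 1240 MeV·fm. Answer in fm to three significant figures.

λ = 1.09 fm

Total energy E = KE + m₀c² = 533.0 + 939.6 = 1472.6 MeV.
(pc)² = E² − (m₀c²)² = (1472.6)² − (939.6)² = 1.286 × 10⁶ MeV², so pc = 1134 MeV.
λ = hc/(pc) = 1240 MeV·fm / 1134 MeV = 1.09 fm.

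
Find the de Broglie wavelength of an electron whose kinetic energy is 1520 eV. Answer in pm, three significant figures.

λ = 31.5 pm

KE = 1520 eV = 2.435 × 10⁻¹⁶ J.
p = √(2mKE) = √(2 × 9.109 × 10⁻³¹ × 2.435 × 10⁻¹⁶) = 2.106 × 10⁻²³ kg·m/s.
λ = h/p = 6.626 × 10⁻³⁴ / 2.106 × 10⁻²³ = 3.15 × 10⁻¹¹ m = 31.5 pm.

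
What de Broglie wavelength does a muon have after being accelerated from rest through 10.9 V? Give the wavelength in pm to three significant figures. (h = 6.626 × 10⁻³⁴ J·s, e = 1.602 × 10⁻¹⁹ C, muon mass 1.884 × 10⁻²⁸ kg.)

λ = 25.8 pm

KE = eV = 1.602 × 10⁻¹⁹ × 10.90 = 1.746 × 10⁻¹⁸ J.
p = √(2mKE) = √(2 × 1.884 × 10⁻²⁸ × 1.746 × 10⁻¹⁸) = 2.565 × 10⁻²³ kg·m/s.
λ = h/p = 6.626 × 10⁻³⁴ / 2.565 × 10⁻²³ = 2.58 × 10⁻¹¹ m = 25.8 pm.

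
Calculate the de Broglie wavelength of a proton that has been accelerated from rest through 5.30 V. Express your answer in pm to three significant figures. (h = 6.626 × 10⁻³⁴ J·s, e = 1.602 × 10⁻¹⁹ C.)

KE = eV = 1.602 × 10⁻¹⁹ × 5.300 = 8.491 × 10⁻¹⁹ J.
p = √(2mKE) = √(2 × 1.673 × 10⁻²⁷ × 8.491 × 10⁻¹⁹) = 5.330 × 10⁻²³ kg·m/s.
λ = h/p = 6.626 × 10⁻³⁴ / 5.330 × 10⁻²³ = 1.24 × 10⁻¹¹ m = 12.4 pm.

λ = 12.4 pm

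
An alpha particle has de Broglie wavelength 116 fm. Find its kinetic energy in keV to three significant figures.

KE = 15.3 keV

p = h/λ = 6.626 × 10⁻³⁴ / 1.160 × 10⁻¹³ = 5.712 × 10⁻²¹ kg·m/s.
KE = p²/(2m) = (5.712 × 10⁻²¹)² / (2 × 6.645 × 10⁻²⁷) = 2.455 × 10⁻¹⁵ J = 15.3 keV.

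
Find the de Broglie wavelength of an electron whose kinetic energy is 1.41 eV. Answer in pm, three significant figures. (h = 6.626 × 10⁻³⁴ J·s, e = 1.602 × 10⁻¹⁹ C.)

KE = 1.41 eV = 2.259 × 10⁻¹⁹ J.
p = √(2mKE) = √(2 × 9.109 × 10⁻³¹ × 2.259 × 10⁻¹⁹) = 6.415 × 10⁻²⁵ kg·m/s.
λ = h/p = 6.626 × 10⁻³⁴ / 6.415 × 10⁻²⁵ = 1.03 × 10⁻⁹ m = 1030 pm.

λ = 1030 pm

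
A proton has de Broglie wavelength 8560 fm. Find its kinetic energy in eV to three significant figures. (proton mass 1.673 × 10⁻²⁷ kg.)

p = h/λ = 6.626 × 10⁻³⁴ / 8.560 × 10⁻¹² = 7.741 × 10⁻²³ kg·m/s.
KE = p²/(2m) = (7.741 × 10⁻²³)² / (2 × 1.673 × 10⁻²⁷) = 1.791 × 10⁻¹⁸ J = 11.2 eV.

KE = 11.2 eV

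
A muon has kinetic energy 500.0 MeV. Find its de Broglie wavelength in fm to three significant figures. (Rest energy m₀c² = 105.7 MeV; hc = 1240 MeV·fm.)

Total energy E = KE + m₀c² = 500.0 + 105.7 = 605.7 MeV.
(pc)² = E² − (m₀c²)² = (605.7)² − (105.7)² = 3.557 × 10⁵ MeV², so pc = 596.4 MeV.
λ = hc/(pc) = 1240 MeV·fm / 596.4 MeV = 2.08 fm.

λ = 2.08 fm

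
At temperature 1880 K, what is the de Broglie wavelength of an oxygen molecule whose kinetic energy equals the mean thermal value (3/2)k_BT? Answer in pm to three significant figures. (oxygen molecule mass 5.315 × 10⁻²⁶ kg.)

KE = (3/2)k_BT = 1.5 × 1.381 × 10⁻²³ × 1880 = 3.894 × 10⁻²⁰ J.
p = √(2mKE) = √(2 × 5.315 × 10⁻²⁶ × 3.894 × 10⁻²⁰) = 6.434 × 10⁻²³ kg·m/s.
λ = h/p = 1.03 × 10⁻¹¹ m = 10.3 pm.

λ = 10.3 pm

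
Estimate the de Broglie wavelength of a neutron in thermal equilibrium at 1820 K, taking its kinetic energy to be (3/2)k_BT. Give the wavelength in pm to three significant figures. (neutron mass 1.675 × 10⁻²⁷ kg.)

KE = (3/2)k_BT = 1.5 × 1.381 × 10⁻²³ × 1820 = 3.770 × 10⁻²⁰ J.
p = √(2mKE) = √(2 × 1.675 × 10⁻²⁷ × 3.770 × 10⁻²⁰) = 1.124 × 10⁻²³ kg·m/s.
λ = h/p = 5.90 × 10⁻¹¹ m = 59.0 pm.

λ = 59.0 pm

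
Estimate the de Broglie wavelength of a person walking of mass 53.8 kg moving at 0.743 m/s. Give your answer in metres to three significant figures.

λ = 1.66 × 10⁻³⁵ m

p = mv = 53.8 × 0.743 = 3.997 × 10¹ kg·m/s.
λ = h/p = 6.626 × 10⁻³⁴ / 3.997 × 10¹ = 1.66 × 10⁻³⁵ m.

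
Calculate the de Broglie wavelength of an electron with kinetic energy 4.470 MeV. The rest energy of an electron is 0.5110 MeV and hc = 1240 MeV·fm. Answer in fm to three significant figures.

λ = 250 fm

Total energy E = KE + m₀c² = 4.470 + 0.5110 = 4.9810 MeV.
(pc)² = E² − (m₀c²)² = (4.9810)² − (0.5110)² = 24.55 MeV², so pc = 4.955 MeV.
λ = hc/(pc) = 1240 MeV·fm / 4.955 MeV = 250 fm.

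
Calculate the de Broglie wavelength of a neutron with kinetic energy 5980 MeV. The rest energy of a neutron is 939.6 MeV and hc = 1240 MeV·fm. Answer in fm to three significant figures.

Total energy E = KE + m₀c² = 5980 + 939.6 = 6919.6 MeV.
(pc)² = E² − (m₀c²)² = (6919.6)² − (939.6)² = 4.700 × 10⁷ MeV², so pc = 6856 MeV.
λ = hc/(pc) = 1240 MeV·fm / 6856 MeV = 0.181 fm.

λ = 0.181 fm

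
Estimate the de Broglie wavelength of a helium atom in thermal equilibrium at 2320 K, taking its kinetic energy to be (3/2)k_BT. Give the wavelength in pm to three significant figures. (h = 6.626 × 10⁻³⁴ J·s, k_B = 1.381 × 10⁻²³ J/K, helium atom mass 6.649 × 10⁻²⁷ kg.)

KE = (3/2)k_BT = 1.5 × 1.381 × 10⁻²³ × 2320 = 4.806 × 10⁻²⁰ J.
p = √(2mKE) = √(2 × 6.649 × 10⁻²⁷ × 4.806 × 10⁻²⁰) = 2.528 × 10⁻²³ kg·m/s.
λ = h/p = 2.62 × 10⁻¹¹ m = 26.2 pm.

λ = 26.2 pm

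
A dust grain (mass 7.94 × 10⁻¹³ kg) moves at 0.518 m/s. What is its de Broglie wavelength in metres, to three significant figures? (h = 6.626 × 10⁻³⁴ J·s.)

λ = 1.61 × 10⁻²¹ m

p = mv = 7.94 × 10⁻¹³ × 0.518 = 4.113 × 10⁻¹³ kg·m/s.
λ = h/p = 6.626 × 10⁻³⁴ / 4.113 × 10⁻¹³ = 1.61 × 10⁻²¹ m.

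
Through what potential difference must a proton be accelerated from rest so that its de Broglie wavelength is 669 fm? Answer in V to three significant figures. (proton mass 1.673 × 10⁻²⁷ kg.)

p = h/λ = 6.626 × 10⁻³⁴ / 6.690 × 10⁻¹³ = 9.904 × 10⁻²² kg·m/s.
KE = p²/(2m) = 2.932 × 10⁻¹⁶ J.
V = KE/e = 2.932 × 10⁻¹⁶ / (1.602 × 10⁻¹⁹) = 1830 V.

V = 1830 V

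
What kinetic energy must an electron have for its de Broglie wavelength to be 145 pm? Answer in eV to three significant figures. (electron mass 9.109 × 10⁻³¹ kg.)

KE = 71.5 eV

p = h/λ = 6.626 × 10⁻³⁴ / 1.450 × 10⁻¹⁰ = 4.570 × 10⁻²⁴ kg·m/s.
KE = p²/(2m) = (4.570 × 10⁻²⁴)² / (2 × 9.109 × 10⁻³¹) = 1.146 × 10⁻¹⁷ J = 71.5 eV.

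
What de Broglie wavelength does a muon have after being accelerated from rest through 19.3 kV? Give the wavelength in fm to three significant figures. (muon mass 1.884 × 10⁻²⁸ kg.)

KE = eV = 1.602 × 10⁻¹⁹ × 1.930 × 10⁴ = 3.092 × 10⁻¹⁵ J.
p = √(2mKE) = √(2 × 1.884 × 10⁻²⁸ × 3.092 × 10⁻¹⁵) = 1.079 × 10⁻²¹ kg·m/s.
λ = h/p = 6.626 × 10⁻³⁴ / 1.079 × 10⁻²¹ = 6.14 × 10⁻¹³ m = 614 fm.

λ = 614 fm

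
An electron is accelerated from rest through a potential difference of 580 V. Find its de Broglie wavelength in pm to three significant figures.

KE = eV = 1.602 × 10⁻¹⁹ × 580.0 = 9.292 × 10⁻¹⁷ J.
p = √(2mKE) = √(2 × 9.109 × 10⁻³¹ × 9.292 × 10⁻¹⁷) = 1.301 × 10⁻²³ kg·m/s.
λ = h/p = 6.626 × 10⁻³⁴ / 1.301 × 10⁻²³ = 5.09 × 10⁻¹¹ m = 50.9 pm.

λ = 50.9 pm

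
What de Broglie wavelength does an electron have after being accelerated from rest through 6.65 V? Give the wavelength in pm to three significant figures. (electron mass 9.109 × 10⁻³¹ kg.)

λ = 476 pm

KE = eV = 1.602 × 10⁻¹⁹ × 6.650 = 1.065 × 10⁻¹⁸ J.
p = √(2mKE) = √(2 × 9.109 × 10⁻³¹ × 1.065 × 10⁻¹⁸) = 1.393 × 10⁻²⁴ kg·m/s.
λ = h/p = 6.626 × 10⁻³⁴ / 1.393 × 10⁻²⁴ = 4.76 × 10⁻¹⁰ m = 476 pm.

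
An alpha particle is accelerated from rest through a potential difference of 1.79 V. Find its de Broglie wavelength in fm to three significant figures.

λ = 7590 fm

KE = 2eV = 2 × 1.602 × 10⁻¹⁹ × 1.790 = 5.735 × 10⁻¹⁹ J.
p = √(2mKE) = √(2 × 6.645 × 10⁻²⁷ × 5.735 × 10⁻¹⁹) = 8.730 × 10⁻²³ kg·m/s.
λ = h/p = 6.626 × 10⁻³⁴ / 8.730 × 10⁻²³ = 7.59 × 10⁻¹² m = 7590 fm.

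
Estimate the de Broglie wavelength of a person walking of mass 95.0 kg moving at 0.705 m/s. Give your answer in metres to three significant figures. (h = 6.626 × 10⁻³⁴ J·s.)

λ = 9.89 × 10⁻³⁶ m

p = mv = 95.0 × 0.705 = 6.698 × 10¹ kg·m/s.
λ = h/p = 6.626 × 10⁻³⁴ / 6.698 × 10¹ = 9.89 × 10⁻³⁶ m.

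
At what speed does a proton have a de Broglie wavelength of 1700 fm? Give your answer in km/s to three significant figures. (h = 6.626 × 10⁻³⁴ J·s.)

p = h/λ = 6.626 × 10⁻³⁴ / 1.700 × 10⁻¹² = 3.898 × 10⁻²² kg·m/s.
v = p/m = 3.898 × 10⁻²² / 1.673 × 10⁻²⁷ = 2.33 × 10⁵ m/s = 233 km/s.

v = 233 km/s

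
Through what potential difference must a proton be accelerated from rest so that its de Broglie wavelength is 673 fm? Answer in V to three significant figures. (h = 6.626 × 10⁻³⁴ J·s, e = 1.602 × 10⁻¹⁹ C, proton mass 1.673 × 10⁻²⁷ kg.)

V = 1810 V

p = h/λ = 6.626 × 10⁻³⁴ / 6.730 × 10⁻¹³ = 9.845 × 10⁻²² kg·m/s.
KE = p²/(2m) = 2.897 × 10⁻¹⁶ J.
V = KE/e = 2.897 × 10⁻¹⁶ / (1.602 × 10⁻¹⁹) = 1810 V.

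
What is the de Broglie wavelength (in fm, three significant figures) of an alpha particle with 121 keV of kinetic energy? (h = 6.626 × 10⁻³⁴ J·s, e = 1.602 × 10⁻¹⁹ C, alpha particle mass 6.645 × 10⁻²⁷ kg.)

λ = 41.3 fm

KE = 121 keV = 1.938 × 10⁻¹⁴ J.
p = √(2mKE) = √(2 × 6.645 × 10⁻²⁷ × 1.938 × 10⁻¹⁴) = 1.605 × 10⁻²⁰ kg·m/s.
λ = h/p = 6.626 × 10⁻³⁴ / 1.605 × 10⁻²⁰ = 4.13 × 10⁻¹⁴ m = 41.3 fm.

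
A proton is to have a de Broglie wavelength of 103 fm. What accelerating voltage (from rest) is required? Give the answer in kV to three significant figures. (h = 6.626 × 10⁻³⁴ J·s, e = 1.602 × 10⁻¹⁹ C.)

p = h/λ = 6.626 × 10⁻³⁴ / 1.030 × 10⁻¹³ = 6.433 × 10⁻²¹ kg·m/s.
KE = p²/(2m) = 1.237 × 10⁻¹⁴ J.
V = KE/e = 1.237 × 10⁻¹⁴ / (1.602 × 10⁻¹⁹) = 77.2 kV.

V = 77.2 kV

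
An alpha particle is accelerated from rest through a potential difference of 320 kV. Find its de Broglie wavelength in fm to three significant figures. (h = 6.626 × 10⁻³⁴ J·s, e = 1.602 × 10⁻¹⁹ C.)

λ = 18.0 fm

KE = 2eV = 2 × 1.602 × 10⁻¹⁹ × 3.200 × 10⁵ = 1.025 × 10⁻¹³ J.
p = √(2mKE) = √(2 × 6.645 × 10⁻²⁷ × 1.025 × 10⁻¹³) = 3.691 × 10⁻²⁰ kg·m/s.
λ = h/p = 6.626 × 10⁻³⁴ / 3.691 × 10⁻²⁰ = 1.80 × 10⁻¹⁴ m = 18.0 fm.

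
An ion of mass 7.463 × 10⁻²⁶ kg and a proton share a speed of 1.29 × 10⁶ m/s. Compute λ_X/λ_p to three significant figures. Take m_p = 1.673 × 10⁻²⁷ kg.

λ_X/λ_p = 0.0224

At fixed v, p = mv so λ = h/(mv) ∝ 1/m.
λ_X/λ_p = m_p/m_X = 1.673 × 10⁻²⁷/7.463 × 10⁻²⁶ = 0.0224.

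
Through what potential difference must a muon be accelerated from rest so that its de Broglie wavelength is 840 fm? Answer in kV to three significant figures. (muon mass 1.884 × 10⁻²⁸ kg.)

p = h/λ = 6.626 × 10⁻³⁴ / 8.400 × 10⁻¹³ = 7.888 × 10⁻²² kg·m/s.
KE = p²/(2m) = 1.651 × 10⁻¹⁵ J.
V = KE/e = 1.651 × 10⁻¹⁵ / (1.602 × 10⁻¹⁹) = 10.3 kV.

V = 10.3 kV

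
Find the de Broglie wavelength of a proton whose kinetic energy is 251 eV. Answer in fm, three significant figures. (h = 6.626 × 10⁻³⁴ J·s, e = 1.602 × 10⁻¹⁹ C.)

KE = 251 eV = 4.021 × 10⁻¹⁷ J.
p = √(2mKE) = √(2 × 1.673 × 10⁻²⁷ × 4.021 × 10⁻¹⁷) = 3.668 × 10⁻²² kg·m/s.
λ = h/p = 6.626 × 10⁻³⁴ / 3.668 × 10⁻²² = 1.81 × 10⁻¹² m = 1810 fm.

λ = 1810 fm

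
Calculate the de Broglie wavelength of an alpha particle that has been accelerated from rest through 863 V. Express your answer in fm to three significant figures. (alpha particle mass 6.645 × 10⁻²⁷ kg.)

λ = 346 fm

KE = 2eV = 2 × 1.602 × 10⁻¹⁹ × 863.0 = 2.765 × 10⁻¹⁶ J.
p = √(2mKE) = √(2 × 6.645 × 10⁻²⁷ × 2.765 × 10⁻¹⁶) = 1.917 × 10⁻²¹ kg·m/s.
λ = h/p = 6.626 × 10⁻³⁴ / 1.917 × 10⁻²¹ = 3.46 × 10⁻¹³ m = 346 fm.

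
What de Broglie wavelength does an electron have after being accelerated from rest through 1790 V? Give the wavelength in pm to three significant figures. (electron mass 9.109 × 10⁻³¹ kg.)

KE = eV = 1.602 × 10⁻¹⁹ × 1790 = 2.868 × 10⁻¹⁶ J.
p = √(2mKE) = √(2 × 9.109 × 10⁻³¹ × 2.868 × 10⁻¹⁶) = 2.286 × 10⁻²³ kg·m/s.
λ = h/p = 6.626 × 10⁻³⁴ / 2.286 × 10⁻²³ = 2.90 × 10⁻¹¹ m = 29.0 pm.

λ = 29.0 pm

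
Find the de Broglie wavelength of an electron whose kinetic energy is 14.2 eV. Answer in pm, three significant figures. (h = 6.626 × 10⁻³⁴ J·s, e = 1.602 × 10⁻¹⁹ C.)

KE = 14.2 eV = 2.275 × 10⁻¹⁸ J.
p = √(2mKE) = √(2 × 9.109 × 10⁻³¹ × 2.275 × 10⁻¹⁸) = 2.036 × 10⁻²⁴ kg·m/s.
λ = h/p = 6.626 × 10⁻³⁴ / 2.036 × 10⁻²⁴ = 3.25 × 10⁻¹⁰ m = 325 pm.

λ = 325 pm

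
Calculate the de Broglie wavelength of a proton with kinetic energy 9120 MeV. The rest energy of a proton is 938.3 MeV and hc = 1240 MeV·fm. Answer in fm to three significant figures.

λ = 0.124 fm

Total energy E = KE + m₀c² = 9120 + 938.3 = 10058.3 MeV.
(pc)² = E² − (m₀c²)² = (10058.3)² − (938.3)² = 1.003 × 10⁸ MeV², so pc = 1.001 × 10⁴ MeV.
λ = hc/(pc) = 1240 MeV·fm / 1.001 × 10⁴ MeV = 0.124 fm.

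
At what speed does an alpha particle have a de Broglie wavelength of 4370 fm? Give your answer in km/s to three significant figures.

v = 22.8 km/s

p = h/λ = 6.626 × 10⁻³⁴ / 4.370 × 10⁻¹² = 1.516 × 10⁻²² kg·m/s.
v = p/m = 1.516 × 10⁻²² / 6.645 × 10⁻²⁷ = 2.28 × 10⁴ m/s = 22.8 km/s.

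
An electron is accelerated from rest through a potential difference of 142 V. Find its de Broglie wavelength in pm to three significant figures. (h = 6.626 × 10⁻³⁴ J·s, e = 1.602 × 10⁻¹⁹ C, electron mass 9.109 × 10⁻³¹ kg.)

λ = 103 pm

KE = eV = 1.602 × 10⁻¹⁹ × 142.0 = 2.275 × 10⁻¹⁷ J.
p = √(2mKE) = √(2 × 9.109 × 10⁻³¹ × 2.275 × 10⁻¹⁷) = 6.438 × 10⁻²⁴ kg·m/s.
λ = h/p = 6.626 × 10⁻³⁴ / 6.438 × 10⁻²⁴ = 1.03 × 10⁻¹⁰ m = 103 pm.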